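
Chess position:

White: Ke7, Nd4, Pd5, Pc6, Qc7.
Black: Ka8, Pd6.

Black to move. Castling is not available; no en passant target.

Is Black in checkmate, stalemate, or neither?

Black to move; black king on a8.
In check: no.
King squares — a7: attacked by Qc7; b7: attacked by Pc6; b8: attacked by Qc7.
Legal moves for Black: none.
Not in check and no legal moves → stalemate.

stalemate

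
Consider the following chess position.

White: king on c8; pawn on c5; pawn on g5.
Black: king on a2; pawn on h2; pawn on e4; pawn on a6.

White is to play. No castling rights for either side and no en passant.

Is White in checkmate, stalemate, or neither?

neither

White to move; white king on c8.
In check: no.
Legal moves for White: Kd8, Kb8, Kd7, Kc7, Kb7, g6, c6.
White has 7 legal moves and is not in check → neither.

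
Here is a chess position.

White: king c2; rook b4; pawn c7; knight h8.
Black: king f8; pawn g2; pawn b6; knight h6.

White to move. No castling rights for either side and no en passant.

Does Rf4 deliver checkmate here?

After Rf4: black king on f8; in check: yes, from the white rook on f4.
Black has 6 legal replies: Kg8, Ke8, Kg7, Ke7, Nf7, Nf5.
In check but a legal move exists → not checkmate.

no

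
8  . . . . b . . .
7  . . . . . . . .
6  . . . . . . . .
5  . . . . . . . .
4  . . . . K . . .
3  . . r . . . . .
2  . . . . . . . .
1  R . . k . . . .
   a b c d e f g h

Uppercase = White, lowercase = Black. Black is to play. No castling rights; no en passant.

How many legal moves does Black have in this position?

4

Black to move; king on d1.
In check: yes, from the white rook on a1.
Legal moves: Ke2, Kd2, Kc2, Rc1.
Count: 4.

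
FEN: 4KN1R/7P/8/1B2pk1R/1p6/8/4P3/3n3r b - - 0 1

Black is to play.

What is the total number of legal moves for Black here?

5

Black to move; king on f5.
In check: yes, from the white rook on h5.
Legal moves: Kf6, Kg4, Kf4, Ke4, Rxh5.
Count: 5.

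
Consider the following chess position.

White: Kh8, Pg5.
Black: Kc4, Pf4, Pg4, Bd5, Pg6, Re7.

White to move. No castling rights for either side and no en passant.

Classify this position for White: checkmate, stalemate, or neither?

White to move; white king on h8.
In check: no.
King squares — g7: attacked by Re7; h7: attacked by Re7; g8: attacked by Bd5.
Legal moves for White: none.
Not in check and no legal moves → stalemate.

stalemate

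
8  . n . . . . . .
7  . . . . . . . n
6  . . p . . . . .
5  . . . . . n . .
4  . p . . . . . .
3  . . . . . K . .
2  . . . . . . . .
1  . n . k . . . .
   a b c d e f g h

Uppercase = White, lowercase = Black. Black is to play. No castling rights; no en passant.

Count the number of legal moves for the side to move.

22

Black to move; king on d1.
In check: no.
Legal moves: Nd7, Na6, Nf8, Nf6, Ng5+, Ng7, Ne7, Nh6, Nd6, Nh4+, Nd4+, Ng3, Ne3, Kd2, Kc2, Ke1, Kc1, Nc3, Na3, Nd2+, c5, b3.
Count: 22.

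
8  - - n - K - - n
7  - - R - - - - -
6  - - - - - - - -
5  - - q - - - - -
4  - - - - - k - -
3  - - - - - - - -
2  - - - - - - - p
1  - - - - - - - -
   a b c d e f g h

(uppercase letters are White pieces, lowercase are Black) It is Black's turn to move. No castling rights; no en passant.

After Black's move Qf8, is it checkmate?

After Qf8: white king on e8; in check: yes, from the black queen on f8.
White has 2 legal replies: Kxf8, Kd7.
In check but a legal move exists → not checkmate.

no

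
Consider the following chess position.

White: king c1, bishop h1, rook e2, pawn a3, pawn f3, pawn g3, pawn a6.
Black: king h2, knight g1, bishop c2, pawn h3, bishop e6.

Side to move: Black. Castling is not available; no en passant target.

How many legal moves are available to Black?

Black to move; king on h2.
In check: yes, from the white rook on e2.
Legal moves: Kxg3, Kxh1, Nxe2+.
Count: 3.

3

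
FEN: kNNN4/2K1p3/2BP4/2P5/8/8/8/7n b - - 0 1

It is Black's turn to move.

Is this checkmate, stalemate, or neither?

Black to move; black king on a8.
In check: yes, from the white bishop on c6.
King squares — a7: attacked by Nc8; b7: attacked by Bc6; b8: attacked by Kc7.
Legal moves for Black: none.
In check with no legal moves → checkmate.

checkmate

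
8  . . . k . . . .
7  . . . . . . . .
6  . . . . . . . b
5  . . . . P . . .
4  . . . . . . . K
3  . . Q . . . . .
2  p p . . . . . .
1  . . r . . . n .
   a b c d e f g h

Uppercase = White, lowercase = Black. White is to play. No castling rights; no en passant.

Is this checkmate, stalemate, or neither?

White to move; white king on h4.
In check: no.
Legal moves for White include: Kh5, Kg4, Kg3, Qc8+, Qc7+, Qc6, Qc5, Qa5+, Qd4+, Qc4, Qb4, Qh3, Qg3, Qf3, Qe3, Qd3+, Qb3, Qa3, ... (list truncated; more exist).
White has legal moves and is not in check → neither.

neither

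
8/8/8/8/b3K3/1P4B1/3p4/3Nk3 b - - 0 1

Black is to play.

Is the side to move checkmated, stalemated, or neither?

neither

Black to move; black king on e1.
In check: yes, from the white bishop on g3.
King squares — d1: available; f1: available; d2: own pawn; e2: available; f2: attacked by Nd1.
Legal moves for Black: Ke2, Kf1, Kxd1.
Black is in check but has 3 legal moves → neither.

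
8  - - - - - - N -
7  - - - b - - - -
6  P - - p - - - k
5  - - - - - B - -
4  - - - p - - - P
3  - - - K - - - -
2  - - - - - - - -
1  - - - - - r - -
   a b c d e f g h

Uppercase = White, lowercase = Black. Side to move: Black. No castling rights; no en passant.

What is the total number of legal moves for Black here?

Black to move; king on h6.
In check: yes, from the white knight on g8.
Legal moves: Kg7, Kh5.
Count: 2.

2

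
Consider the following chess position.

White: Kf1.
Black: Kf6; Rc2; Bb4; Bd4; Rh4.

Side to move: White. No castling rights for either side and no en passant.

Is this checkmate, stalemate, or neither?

stalemate

White to move; white king on f1.
In check: no.
King squares — e1: attacked by Bb4; g1: attacked by Bd4; e2: attacked by Rc2; f2: attacked by Rc2; g2: attacked by Rc2.
Legal moves for White: none.
Not in check and no legal moves → stalemate.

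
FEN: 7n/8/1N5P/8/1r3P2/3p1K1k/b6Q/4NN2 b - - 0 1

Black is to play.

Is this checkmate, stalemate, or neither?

Black to move; black king on h3.
In check: yes, from the white queen on h2.
King squares — g2: attacked by Ne1; h2: attacked by Nf1; g3: attacked by Nf1; g4: attacked by Kf3; h4: attacked by Qh2.
Legal moves for Black: none.
In check with no legal moves → checkmate.

checkmate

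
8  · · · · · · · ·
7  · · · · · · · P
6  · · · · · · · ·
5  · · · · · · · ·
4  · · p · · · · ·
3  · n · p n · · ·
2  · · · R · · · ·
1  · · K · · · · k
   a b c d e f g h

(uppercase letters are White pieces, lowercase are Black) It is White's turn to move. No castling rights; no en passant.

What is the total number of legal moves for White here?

White to move; king on c1.
In check: yes, from the black knight on b3.
Legal moves: Kb2, Kb1.
Count: 2.

2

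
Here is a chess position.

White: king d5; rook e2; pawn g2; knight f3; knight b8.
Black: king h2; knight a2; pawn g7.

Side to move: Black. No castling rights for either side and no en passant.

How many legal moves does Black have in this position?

Black to move; king on h2.
In check: yes, from the white knight on f3.
Legal moves: Kg3, Kh1.
Count: 2.

2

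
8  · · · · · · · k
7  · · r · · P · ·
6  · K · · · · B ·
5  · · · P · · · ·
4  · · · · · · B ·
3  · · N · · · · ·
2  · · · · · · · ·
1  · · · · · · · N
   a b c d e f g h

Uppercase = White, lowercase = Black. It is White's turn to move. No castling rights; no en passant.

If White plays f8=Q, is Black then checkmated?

After f8=Q: black king on h8; in check: yes, from the white queen on f8.
King squares — g7: attacked by Qf8; h7: attacked by Bg6; g8: attacked by Qf8.
Black has no legal moves → checkmate.

yes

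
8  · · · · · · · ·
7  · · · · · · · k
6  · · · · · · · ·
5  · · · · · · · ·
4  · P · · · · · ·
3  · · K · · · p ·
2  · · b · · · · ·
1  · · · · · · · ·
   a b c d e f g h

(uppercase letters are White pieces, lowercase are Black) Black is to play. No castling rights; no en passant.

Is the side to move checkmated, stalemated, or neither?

neither

Black to move; black king on h7.
In check: no.
Legal moves for Black: Kh8, Kg8, Kg7, Kh6, Kg6, Bg6, Bf5, Be4, Ba4, Bd3, Bb3, Bd1, Bb1, g2.
Black has 14 legal moves and is not in check → neither.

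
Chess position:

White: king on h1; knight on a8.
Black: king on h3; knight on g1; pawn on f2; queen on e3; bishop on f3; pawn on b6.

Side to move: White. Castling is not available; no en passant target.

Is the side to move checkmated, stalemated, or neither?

White to move; white king on h1.
In check: yes, from the black bishop on f3.
King squares — g1: attacked by Pf2; g2: attacked by Bf3; h2: attacked by Kh3.
Legal moves for White: none.
In check with no legal moves → checkmate.

checkmate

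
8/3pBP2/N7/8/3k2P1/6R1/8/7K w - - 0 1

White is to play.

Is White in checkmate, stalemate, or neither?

neither

White to move; white king on h1.
In check: no.
Legal moves for White include: Bf8, Bd8, Bf6+, Bd6, Bg5, Bc5+, Bh4, Bb4, Ba3, Nb8, Nc7, Nc5, Nb4, Rh3, Rf3, Re3, Rd3+, Rc3, ... (list truncated; more exist).
White has legal moves and is not in check → neither.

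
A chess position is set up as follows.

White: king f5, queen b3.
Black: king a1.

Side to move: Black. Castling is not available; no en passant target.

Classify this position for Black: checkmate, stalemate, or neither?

Black to move; black king on a1.
In check: no.
King squares — b1: attacked by Qb3; a2: attacked by Qb3; b2: attacked by Qb3.
Legal moves for Black: none.
Not in check and no legal moves → stalemate.

stalemate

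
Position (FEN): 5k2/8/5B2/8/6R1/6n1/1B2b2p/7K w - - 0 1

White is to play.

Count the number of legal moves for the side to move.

White to move; king on h1.
In check: yes, from the black knight on g3.
Legal moves: Kxh2, Kg2, Rxg3.
Count: 3.

3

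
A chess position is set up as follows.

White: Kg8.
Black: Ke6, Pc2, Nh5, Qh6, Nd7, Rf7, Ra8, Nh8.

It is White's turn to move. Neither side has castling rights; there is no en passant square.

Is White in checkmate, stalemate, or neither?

checkmate

White to move; white king on g8.
In check: yes, from the black rook on a8.
King squares — f7: attacked by Ke6; g7: attacked by Nh5; h7: attacked by Qh6; f8: attacked by Qh6; h8: attacked by Qh6.
Legal moves for White: none.
In check with no legal moves → checkmate.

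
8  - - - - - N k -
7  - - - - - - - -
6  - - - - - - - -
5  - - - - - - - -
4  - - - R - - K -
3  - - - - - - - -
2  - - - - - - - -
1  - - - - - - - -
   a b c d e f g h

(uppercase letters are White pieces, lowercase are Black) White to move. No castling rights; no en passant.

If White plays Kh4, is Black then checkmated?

After Kh4: black king on g8; in check: no.
Black is not in check, so this cannot be checkmate.

no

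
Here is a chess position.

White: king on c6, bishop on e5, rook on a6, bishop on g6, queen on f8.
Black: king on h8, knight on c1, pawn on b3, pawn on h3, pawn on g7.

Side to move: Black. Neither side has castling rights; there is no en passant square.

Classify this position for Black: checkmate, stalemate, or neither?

checkmate

Black to move; black king on h8.
In check: yes, from the white queen on f8.
King squares — g7: own pawn; h7: attacked by Bg6; g8: attacked by Qf8.
Legal moves for Black: none.
In check with no legal moves → checkmate.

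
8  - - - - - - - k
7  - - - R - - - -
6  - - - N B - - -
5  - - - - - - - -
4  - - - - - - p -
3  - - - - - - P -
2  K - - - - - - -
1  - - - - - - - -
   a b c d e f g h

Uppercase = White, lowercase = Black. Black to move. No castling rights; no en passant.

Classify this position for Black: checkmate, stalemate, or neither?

stalemate

Black to move; black king on h8.
In check: no.
King squares — g7: attacked by Rd7; h7: attacked by Rd7; g8: attacked by Be6.
Legal moves for Black: none.
Not in check and no legal moves → stalemate.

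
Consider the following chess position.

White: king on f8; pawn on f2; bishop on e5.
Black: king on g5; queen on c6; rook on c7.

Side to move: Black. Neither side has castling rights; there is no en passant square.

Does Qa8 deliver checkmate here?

After Qa8: white king on f8; in check: yes, from the black queen on a8.
King squares — e7: attacked by Rc7; f7: attacked by Rc7; g7: attacked by Rc7; e8: attacked by Qa8; g8: attacked by Qa8.
White has no legal moves → checkmate.

yes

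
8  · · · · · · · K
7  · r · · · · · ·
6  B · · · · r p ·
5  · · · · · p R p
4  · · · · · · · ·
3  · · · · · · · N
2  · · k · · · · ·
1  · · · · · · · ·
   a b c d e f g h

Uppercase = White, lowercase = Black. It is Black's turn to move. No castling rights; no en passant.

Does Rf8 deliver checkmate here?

After Rf8: white king on h8; in check: yes, from the black rook on f8.
King squares — g7: attacked by Rb7; h7: attacked by Rb7; g8: attacked by Rf8.
White has no legal moves → checkmate.

yes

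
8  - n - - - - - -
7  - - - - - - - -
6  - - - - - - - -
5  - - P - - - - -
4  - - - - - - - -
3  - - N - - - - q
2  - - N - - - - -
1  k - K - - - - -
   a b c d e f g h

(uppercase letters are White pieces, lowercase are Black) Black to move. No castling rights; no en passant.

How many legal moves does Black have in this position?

0

Black to move; king on a1.
In check: yes, from the white knight on c2.
Legal moves: none.
Count: 0.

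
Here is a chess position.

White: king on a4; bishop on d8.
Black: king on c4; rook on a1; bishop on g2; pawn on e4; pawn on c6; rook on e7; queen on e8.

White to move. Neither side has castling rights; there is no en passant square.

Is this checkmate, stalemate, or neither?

White to move; white king on a4.
In check: yes, from the black rook on a1.
King squares — a3: attacked by Ra1; b3: attacked by Kc4; b4: attacked by Kc4; a5: attacked by Ra1; b5: attacked by Kc4.
Legal moves for White: none.
In check with no legal moves → checkmate.

checkmate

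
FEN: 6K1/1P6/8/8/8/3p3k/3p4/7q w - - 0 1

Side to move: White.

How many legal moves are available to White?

White to move; king on g8.
In check: no.
Legal moves: Kh8, Kf8, Kh7, Kg7, Kf7, b8=Q, b8=R, b8=B, b8=N.
Count: 9.

9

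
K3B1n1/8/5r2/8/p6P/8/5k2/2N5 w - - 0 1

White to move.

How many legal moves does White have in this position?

15

White to move; king on a8.
In check: no.
Legal moves: Bf7, Bd7, Bg6, Bc6, Bh5, Bb5, Bxa4, Kb8, Kb7, Ka7, Nd3+, Nb3, Ne2, Na2, h5.
Count: 15.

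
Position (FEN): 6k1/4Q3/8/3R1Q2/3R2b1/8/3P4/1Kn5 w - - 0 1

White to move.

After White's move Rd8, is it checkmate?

After Rd8: black king on g8; in check: yes, from the white rook on d8.
King squares — f7: attacked by Qf5; g7: attacked by Qe7; h7: attacked by Qf5; f8: attacked by Qf5; h8: attacked by Rd8.
Black has no legal moves → checkmate.

yes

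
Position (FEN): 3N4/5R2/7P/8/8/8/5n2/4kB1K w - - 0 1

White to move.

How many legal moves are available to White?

4

White to move; king on h1.
In check: yes, from the black knight on f2.
Legal moves: Kh2, Kg2, Kg1, Rxf2.
Count: 4.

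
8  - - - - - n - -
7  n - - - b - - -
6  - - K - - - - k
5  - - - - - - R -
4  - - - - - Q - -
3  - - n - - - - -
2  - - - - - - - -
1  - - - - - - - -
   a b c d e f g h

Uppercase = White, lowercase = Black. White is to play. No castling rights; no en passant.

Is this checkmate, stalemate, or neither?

White to move; white king on c6.
In check: yes, from the black knight on a7.
King squares — b5: attacked by Nc3; c5: attacked by Be7; d5: attacked by Nc3; b6: available; d6: attacked by Be7; b7: available; c7: available; d7: attacked by Nf8.
Legal moves for White: Kc7, Kb7, Kb6.
White is in check but has 3 legal moves → neither.

neither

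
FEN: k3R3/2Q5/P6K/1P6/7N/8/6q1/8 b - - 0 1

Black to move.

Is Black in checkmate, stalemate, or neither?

checkmate

Black to move; black king on a8.
In check: yes, from the white rook on e8.
King squares — a7: attacked by Qc7; b7: attacked by Pa6; b8: attacked by Qc7.
Legal moves for Black: none.
In check with no legal moves → checkmate.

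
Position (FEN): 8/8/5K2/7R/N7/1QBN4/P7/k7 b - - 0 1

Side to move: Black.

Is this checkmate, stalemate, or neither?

Black to move; black king on a1.
In check: yes, from the white bishop on c3.
King squares — b1: attacked by Qb3; a2: attacked by Qb3; b2: attacked by Qb3.
Legal moves for Black: none.
In check with no legal moves → checkmate.

checkmate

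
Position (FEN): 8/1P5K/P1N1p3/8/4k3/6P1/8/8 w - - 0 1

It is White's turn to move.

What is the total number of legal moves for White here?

White to move; king on h7.
In check: no.
Legal moves: Kh8, Kg8, Kg7, Kh6, Kg6, Nd8, Nb8, Ne7, Na7, Ne5, Na5, Nd4, Nb4, b8=Q, b8=R, b8=B, b8=N, a7, g4.
Count: 19.

19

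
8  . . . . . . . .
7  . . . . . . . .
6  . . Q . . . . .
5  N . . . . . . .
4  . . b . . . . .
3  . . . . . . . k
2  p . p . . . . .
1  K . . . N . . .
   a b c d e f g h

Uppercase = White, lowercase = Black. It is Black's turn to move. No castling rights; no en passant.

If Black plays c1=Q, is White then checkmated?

yes

After c1=Q: white king on a1; in check: yes, from the black queen on c1.
King squares — b1: attacked by Qc1; a2: attacked by Bc4; b2: attacked by Qc1.
White has no legal moves → checkmate.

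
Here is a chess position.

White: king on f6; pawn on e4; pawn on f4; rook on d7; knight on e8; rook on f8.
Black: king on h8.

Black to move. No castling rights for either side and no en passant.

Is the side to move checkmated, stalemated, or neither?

checkmate

Black to move; black king on h8.
In check: yes, from the white rook on f8.
King squares — g7: attacked by Kf6; h7: attacked by Rd7; g8: attacked by Rf8.
Legal moves for Black: none.
In check with no legal moves → checkmate.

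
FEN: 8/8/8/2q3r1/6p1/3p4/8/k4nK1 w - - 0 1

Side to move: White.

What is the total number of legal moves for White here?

3

White to move; king on g1.
In check: yes, from the black queen on c5.
Legal moves: Kg2, Kh1, Kxf1.
Count: 3.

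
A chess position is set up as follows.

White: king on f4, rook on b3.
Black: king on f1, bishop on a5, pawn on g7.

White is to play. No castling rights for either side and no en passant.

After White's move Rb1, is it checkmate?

no

After Rb1: black king on f1; in check: yes, from the white rook on b1.
Black has 4 legal replies: Kg2, Kf2, Ke2, Be1.
In check but a legal move exists → not checkmate.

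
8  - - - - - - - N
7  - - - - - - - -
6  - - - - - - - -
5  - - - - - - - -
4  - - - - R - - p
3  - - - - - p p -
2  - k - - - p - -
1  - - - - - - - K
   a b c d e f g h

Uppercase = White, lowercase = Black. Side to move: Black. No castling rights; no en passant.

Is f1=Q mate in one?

yes

After f1=Q: white king on h1; in check: yes, from the black queen on f1.
King squares — g1: attacked by Qf1; g2: attacked by Qf1; h2: attacked by Pg3.
White has no legal moves → checkmate.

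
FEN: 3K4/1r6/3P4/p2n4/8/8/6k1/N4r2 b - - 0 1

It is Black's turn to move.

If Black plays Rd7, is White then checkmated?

After Rd7: white king on d8; in check: yes, from the black rook on d7.
White has 3 legal replies: Ke8, Kc8, Kxd7.
In check but a legal move exists → not checkmate.

no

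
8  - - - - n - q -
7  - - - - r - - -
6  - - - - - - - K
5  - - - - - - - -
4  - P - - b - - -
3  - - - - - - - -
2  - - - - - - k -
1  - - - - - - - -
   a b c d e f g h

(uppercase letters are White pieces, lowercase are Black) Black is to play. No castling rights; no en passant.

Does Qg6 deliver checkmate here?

After Qg6: white king on h6; in check: yes, from the black queen on g6.
King squares — g5: attacked by Qg6; h5: attacked by Qg6; g6: attacked by Be4; g7: attacked by Qg6; h7: attacked by Qg6.
White has no legal moves → checkmate.

yes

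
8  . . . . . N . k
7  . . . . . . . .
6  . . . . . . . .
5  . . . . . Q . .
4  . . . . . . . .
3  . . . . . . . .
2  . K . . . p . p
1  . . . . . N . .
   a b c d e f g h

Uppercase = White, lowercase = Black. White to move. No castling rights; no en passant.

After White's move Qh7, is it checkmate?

After Qh7: black king on h8; in check: yes, from the white queen on h7.
King squares — g7: attacked by Qh7; h7: attacked by Nf8; g8: attacked by Qh7.
Black has no legal moves → checkmate.

yes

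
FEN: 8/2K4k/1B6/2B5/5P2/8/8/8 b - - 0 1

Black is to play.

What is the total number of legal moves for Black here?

Black to move; king on h7.
In check: no.
Legal moves: Kh8, Kg8, Kg7, Kh6, Kg6.
Count: 5.

5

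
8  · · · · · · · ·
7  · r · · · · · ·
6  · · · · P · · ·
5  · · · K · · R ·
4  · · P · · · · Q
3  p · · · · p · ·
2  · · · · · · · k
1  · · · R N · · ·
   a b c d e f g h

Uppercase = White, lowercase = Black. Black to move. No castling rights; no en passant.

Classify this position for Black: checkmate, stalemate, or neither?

Black to move; black king on h2.
In check: yes, from the white queen on h4.
King squares — g1: attacked by Rg5; h1: attacked by Qh4; g2: attacked by Ne1; g3: attacked by Qh4; h3: attacked by Qh4.
Legal moves for Black: none.
In check with no legal moves → checkmate.

checkmate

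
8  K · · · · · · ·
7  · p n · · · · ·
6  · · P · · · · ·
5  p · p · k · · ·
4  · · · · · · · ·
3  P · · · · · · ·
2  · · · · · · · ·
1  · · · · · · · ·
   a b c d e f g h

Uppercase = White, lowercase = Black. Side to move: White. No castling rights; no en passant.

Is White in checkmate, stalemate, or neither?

neither

White to move; white king on a8.
In check: yes, from the black knight on c7.
King squares — a7: available; b7: available; b8: available.
Legal moves for White: Kb8, Kxb7, Ka7.
White is in check but has 3 legal moves → neither.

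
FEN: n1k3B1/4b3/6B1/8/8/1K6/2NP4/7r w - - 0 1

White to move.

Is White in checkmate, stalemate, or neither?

neither

White to move; white king on b3.
In check: no.
Legal moves for White include: B8h7, B8f7, Be6+, Bd5, Bc4, Be8, B6h7, B6f7, Bh5, Bf5+, Be4, Bd3, Kc4, Ka4, Kc3, Kb2, Ka2, Nd4, ... (list truncated; more exist).
White has legal moves and is not in check → neither.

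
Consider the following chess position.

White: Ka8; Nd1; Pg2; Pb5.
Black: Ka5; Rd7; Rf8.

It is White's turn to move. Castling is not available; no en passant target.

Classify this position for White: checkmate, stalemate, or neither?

White to move; white king on a8.
In check: yes, from the black rook on f8.
King squares — a7: attacked by Rd7; b7: attacked by Rd7; b8: attacked by Rf8.
Legal moves for White: none.
In check with no legal moves → checkmate.

checkmate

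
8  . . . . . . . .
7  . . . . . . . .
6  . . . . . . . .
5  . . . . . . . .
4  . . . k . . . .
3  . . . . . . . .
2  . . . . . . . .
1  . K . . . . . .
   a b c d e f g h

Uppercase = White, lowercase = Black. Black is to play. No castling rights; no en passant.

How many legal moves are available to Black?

Black to move; king on d4.
In check: no.
Legal moves: Ke5, Kd5, Kc5, Ke4, Kc4, Ke3, Kd3, Kc3.
Count: 8.

8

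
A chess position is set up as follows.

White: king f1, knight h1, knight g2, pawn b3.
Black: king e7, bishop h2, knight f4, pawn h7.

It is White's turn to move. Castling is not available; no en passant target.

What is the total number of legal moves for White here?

White to move; king on f1.
In check: no.
Legal moves: Nh4, Nxf4, Ne3, Ne1, Ng3, Nf2, Kf2, Ke1, b4.
Count: 9.

9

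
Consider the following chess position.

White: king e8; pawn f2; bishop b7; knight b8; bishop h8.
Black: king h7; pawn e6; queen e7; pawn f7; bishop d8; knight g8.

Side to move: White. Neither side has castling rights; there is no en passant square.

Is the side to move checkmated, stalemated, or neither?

checkmate

White to move; white king on e8.
In check: yes, from the black queen on e7.
King squares — d7: attacked by Qe7; e7: attacked by Bd8; f7: attacked by Qe7; d8: attacked by Qe7; f8: attacked by Qe7.
Legal moves for White: none.
In check with no legal moves → checkmate.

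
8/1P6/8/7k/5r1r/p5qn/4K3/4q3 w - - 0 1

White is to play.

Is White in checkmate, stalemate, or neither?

checkmate

White to move; white king on e2.
In check: yes, from the black queen on e1.
King squares — d1: attacked by Qe1; e1: attacked by Qg3; f1: attacked by Qe1; d2: attacked by Qe1; f2: attacked by Qe1; d3: attacked by Qg3; e3: attacked by Qe1; f3: attacked by Qg3.
Legal moves for White: none.
In check with no legal moves → checkmate.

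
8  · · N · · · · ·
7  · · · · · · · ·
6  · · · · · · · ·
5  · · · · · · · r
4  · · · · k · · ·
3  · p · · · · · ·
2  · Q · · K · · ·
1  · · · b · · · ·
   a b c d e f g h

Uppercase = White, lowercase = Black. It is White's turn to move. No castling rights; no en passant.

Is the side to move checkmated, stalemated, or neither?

neither

White to move; white king on e2.
In check: yes, from the black bishop on d1.
King squares — d1: available; e1: available; f1: available; d2: available; f2: available; d3: attacked by Ke4; e3: attacked by Ke4; f3: attacked by Bd1.
Legal moves for White: Kf2, Kd2, Kf1, Ke1, Kxd1.
White is in check but has 5 legal moves → neither.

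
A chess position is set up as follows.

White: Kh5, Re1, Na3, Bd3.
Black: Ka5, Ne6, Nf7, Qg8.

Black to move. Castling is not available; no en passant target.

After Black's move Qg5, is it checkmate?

yes

After Qg5: white king on h5; in check: yes, from the black queen on g5.
King squares — g4: attacked by Qg5; h4: attacked by Qg5; g5: attacked by Ne6; g6: attacked by Qg5; h6: attacked by Qg5.
White has no legal moves → checkmate.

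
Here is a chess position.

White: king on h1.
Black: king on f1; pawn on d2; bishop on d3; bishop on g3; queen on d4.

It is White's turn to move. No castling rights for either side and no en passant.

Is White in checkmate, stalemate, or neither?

stalemate

White to move; white king on h1.
In check: no.
King squares — g1: attacked by Kf1; g2: attacked by Kf1; h2: attacked by Bg3.
Legal moves for White: none.
Not in check and no legal moves → stalemate.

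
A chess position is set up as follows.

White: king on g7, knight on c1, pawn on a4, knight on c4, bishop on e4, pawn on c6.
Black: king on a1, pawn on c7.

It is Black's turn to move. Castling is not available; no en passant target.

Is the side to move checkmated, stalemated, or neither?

stalemate

Black to move; black king on a1.
In check: no.
King squares — b1: attacked by Be4; a2: attacked by Nc1; b2: attacked by Nc4.
Legal moves for Black: none.
Not in check and no legal moves → stalemate.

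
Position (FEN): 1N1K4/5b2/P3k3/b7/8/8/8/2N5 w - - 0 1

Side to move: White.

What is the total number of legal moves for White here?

White to move; king on d8.
In check: yes, from the black bishop on a5.
Legal moves: Kc8.
Count: 1.

1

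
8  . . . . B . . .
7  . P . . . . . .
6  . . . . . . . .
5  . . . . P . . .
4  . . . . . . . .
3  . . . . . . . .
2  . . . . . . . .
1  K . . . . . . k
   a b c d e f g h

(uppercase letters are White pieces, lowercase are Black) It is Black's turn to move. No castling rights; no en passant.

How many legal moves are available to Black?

Black to move; king on h1.
In check: no.
Legal moves: Kh2, Kg2, Kg1.
Count: 3.

3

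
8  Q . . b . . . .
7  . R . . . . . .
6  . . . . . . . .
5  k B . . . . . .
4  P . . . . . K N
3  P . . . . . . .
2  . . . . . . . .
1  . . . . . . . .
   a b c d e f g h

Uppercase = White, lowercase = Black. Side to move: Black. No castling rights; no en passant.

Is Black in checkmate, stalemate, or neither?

checkmate

Black to move; black king on a5.
In check: yes, from the white queen on a8.
King squares — a4: attacked by Bb5; b4: attacked by Pa3; b5: attacked by Pa4; a6: attacked by Bb5; b6: attacked by Rb7.
Legal moves for Black: none.
In check with no legal moves → checkmate.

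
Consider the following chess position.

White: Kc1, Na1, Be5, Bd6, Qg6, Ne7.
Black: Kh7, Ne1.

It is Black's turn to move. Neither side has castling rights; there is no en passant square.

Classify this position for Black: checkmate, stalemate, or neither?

checkmate

Black to move; black king on h7.
In check: yes, from the white queen on g6.
King squares — g6: attacked by Ne7; h6: attacked by Qg6; g7: attacked by Be5; g8: attacked by Qg6; h8: attacked by Be5.
Legal moves for Black: none.
In check with no legal moves → checkmate.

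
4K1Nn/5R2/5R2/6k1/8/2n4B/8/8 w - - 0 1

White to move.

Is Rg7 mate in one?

After Rg7: black king on g5; in check: yes, from the white rook on g7.
Black has 3 legal replies: Kh5, Kh4, Ng6.
In check but a legal move exists → not checkmate.

no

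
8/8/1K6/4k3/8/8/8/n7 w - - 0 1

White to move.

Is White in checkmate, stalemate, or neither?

neither

White to move; white king on b6.
In check: no.
Legal moves for White: Kc7, Kb7, Ka7, Kc6, Ka6, Kc5, Kb5, Ka5.
White has 8 legal moves and is not in check → neither.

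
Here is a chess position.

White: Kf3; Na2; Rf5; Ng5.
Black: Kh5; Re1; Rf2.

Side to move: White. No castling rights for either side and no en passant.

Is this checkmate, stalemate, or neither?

White to move; white king on f3.
In check: yes, from the black rook on f2.
Legal moves for White: Kg3, Kxf2.
White is in check but has 2 legal moves → neither.

neither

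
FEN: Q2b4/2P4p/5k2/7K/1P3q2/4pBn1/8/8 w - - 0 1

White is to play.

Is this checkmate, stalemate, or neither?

White to move; white king on h5.
In check: yes, from the black knight on g3.
King squares — g4: attacked by Qf4; h4: attacked by Qf4; g5: attacked by Qf4; g6: attacked by Kf6; h6: attacked by Qf4.
Legal moves for White: none.
In check with no legal moves → checkmate.

checkmate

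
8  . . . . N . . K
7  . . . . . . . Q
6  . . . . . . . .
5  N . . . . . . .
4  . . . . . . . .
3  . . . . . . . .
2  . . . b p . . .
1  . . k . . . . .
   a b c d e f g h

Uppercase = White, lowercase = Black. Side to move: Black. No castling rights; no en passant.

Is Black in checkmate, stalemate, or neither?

neither

Black to move; black king on c1.
In check: no.
Legal moves for Black: Bh6, Bg5, Bxa5, Bf4, Bb4, Be3, Bc3+, Be1, Kb2, Kd1, e1=Q, e1=R, e1=B, e1=N.
Black has 14 legal moves and is not in check → neither.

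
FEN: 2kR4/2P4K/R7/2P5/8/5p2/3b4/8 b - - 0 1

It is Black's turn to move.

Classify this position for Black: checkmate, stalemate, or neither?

neither

Black to move; black king on c8.
In check: yes, from the white rook on d8.
King squares — b7: available; c7: available; d7: attacked by Rd8; b8: attacked by Pc7; d8: attacked by Pc7.
Legal moves for Black: Kxc7, Kb7.
Black is in check but has 2 legal moves → neither.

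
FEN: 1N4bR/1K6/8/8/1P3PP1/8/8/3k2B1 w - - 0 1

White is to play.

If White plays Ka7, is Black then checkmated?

no

After Ka7: black king on d1; in check: no.
Black is not in check, so this cannot be checkmate.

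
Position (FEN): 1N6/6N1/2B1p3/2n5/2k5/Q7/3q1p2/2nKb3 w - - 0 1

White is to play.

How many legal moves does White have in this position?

0

White to move; king on d1.
In check: yes, from the black queen on d2.
Legal moves: none.
Count: 0.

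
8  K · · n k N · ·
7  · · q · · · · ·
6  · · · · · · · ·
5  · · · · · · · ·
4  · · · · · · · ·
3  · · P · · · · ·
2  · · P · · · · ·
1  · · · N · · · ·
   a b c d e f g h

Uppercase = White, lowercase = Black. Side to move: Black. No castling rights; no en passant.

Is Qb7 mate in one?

After Qb7: white king on a8; in check: yes, from the black queen on b7.
King squares — a7: attacked by Qb7; b7: attacked by Nd8; b8: attacked by Qb7.
White has no legal moves → checkmate.

yes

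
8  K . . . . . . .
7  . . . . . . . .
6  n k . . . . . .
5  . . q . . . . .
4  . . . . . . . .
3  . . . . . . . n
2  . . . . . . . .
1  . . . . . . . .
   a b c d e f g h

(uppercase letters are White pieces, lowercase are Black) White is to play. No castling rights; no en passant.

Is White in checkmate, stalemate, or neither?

stalemate

White to move; white king on a8.
In check: no.
King squares — a7: attacked by Kb6; b7: attacked by Kb6; b8: attacked by Na6.
Legal moves for White: none.
Not in check and no legal moves → stalemate.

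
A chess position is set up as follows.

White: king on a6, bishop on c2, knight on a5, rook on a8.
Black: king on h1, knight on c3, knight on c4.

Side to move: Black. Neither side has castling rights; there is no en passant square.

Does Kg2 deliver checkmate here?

no

After Kg2: white king on a6; in check: no.
White is not in check, so this cannot be checkmate.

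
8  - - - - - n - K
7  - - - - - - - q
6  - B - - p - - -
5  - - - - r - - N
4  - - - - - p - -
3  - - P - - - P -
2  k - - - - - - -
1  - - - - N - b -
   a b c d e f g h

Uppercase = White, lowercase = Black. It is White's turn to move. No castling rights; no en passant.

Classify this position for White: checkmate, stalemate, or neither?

White to move; white king on h8.
In check: yes, from the black queen on h7.
King squares — g7: attacked by Qh7; h7: attacked by Nf8; g8: attacked by Qh7.
Legal moves for White: none.
In check with no legal moves → checkmate.

checkmate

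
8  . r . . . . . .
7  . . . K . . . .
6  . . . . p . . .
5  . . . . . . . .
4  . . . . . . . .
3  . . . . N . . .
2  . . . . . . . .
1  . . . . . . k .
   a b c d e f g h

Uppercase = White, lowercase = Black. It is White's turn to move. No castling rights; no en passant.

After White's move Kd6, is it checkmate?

After Kd6: black king on g1; in check: no.
Black is not in check, so this cannot be checkmate.

no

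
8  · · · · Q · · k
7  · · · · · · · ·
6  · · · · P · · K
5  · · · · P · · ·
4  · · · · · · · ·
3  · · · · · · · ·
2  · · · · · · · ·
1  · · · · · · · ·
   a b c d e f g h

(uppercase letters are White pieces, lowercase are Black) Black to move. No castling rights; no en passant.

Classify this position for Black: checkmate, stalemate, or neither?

Black to move; black king on h8.
In check: yes, from the white queen on e8.
King squares — g7: attacked by Kh6; h7: attacked by Kh6; g8: attacked by Qe8.
Legal moves for Black: none.
In check with no legal moves → checkmate.

checkmate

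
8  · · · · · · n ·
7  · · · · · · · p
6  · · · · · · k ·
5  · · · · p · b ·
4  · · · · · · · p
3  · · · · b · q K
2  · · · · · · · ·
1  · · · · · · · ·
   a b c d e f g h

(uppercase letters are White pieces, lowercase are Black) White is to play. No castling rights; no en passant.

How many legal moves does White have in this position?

0

White to move; king on h3.
In check: yes, from the black queen on g3.
Legal moves: none.
Count: 0.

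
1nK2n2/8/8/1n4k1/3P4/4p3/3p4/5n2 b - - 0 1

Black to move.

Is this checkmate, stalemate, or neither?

neither

Black to move; black king on g5.
In check: no.
Legal moves for Black include: Nh7, Nfd7, Ng6, Ne6, Nbd7, Nc6, Na6, Kh6, Kg6, Kf6, Kh5, Kf5, Kh4, Kg4, Kf4, Nc7, Na7+, Nd6+, ... (list truncated; more exist).
Black has legal moves and is not in check → neither.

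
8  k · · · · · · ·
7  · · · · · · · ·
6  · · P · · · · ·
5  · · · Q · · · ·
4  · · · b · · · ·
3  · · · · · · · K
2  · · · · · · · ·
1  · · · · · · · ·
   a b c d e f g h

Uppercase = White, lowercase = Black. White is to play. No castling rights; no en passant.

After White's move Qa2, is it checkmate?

no

After Qa2: black king on a8; in check: yes, from the white queen on a2.
Black has 2 legal replies: Kb8, Ba7.
In check but a legal move exists → not checkmate.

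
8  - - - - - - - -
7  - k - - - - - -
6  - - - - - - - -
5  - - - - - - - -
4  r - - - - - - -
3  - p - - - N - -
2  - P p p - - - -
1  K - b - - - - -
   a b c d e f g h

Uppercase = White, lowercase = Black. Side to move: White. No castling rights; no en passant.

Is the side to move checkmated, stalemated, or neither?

White to move; white king on a1.
In check: yes, from the black rook on a4.
King squares — b1: attacked by Pc2; a2: attacked by Pb3; b2: own pawn.
Legal moves for White: none.
In check with no legal moves → checkmate.

checkmate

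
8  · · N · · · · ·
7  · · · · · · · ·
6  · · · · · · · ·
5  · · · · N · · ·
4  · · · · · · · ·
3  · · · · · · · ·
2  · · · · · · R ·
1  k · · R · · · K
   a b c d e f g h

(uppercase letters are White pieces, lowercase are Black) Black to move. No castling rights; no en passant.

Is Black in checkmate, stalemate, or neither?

checkmate

Black to move; black king on a1.
In check: yes, from the white rook on d1.
King squares — b1: attacked by Rd1; a2: attacked by Rg2; b2: attacked by Rg2.
Legal moves for Black: none.
In check with no legal moves → checkmate.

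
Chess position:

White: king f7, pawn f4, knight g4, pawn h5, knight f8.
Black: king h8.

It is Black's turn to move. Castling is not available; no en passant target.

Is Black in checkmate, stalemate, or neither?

Black to move; black king on h8.
In check: no.
King squares — g7: attacked by Kf7; h7: attacked by Nf8; g8: attacked by Kf7.
Legal moves for Black: none.
Not in check and no legal moves → stalemate.

stalemate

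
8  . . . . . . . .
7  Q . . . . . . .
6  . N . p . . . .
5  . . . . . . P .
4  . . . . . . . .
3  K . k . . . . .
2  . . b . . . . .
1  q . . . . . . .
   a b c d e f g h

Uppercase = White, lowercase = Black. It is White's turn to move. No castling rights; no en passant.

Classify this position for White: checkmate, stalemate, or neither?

checkmate

White to move; white king on a3.
In check: yes, from the black queen on a1.
King squares — a2: attacked by Qa1; b2: attacked by Qa1; b3: attacked by Bc2; a4: attacked by Qa1; b4: attacked by Kc3.
Legal moves for White: none.
In check with no legal moves → checkmate.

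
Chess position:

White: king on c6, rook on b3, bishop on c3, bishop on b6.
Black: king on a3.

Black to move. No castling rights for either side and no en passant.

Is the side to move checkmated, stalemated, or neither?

neither

Black to move; black king on a3.
In check: yes, from the white rook on b3.
Legal moves for Black: Ka4, Kxb3, Ka2.
Black is in check but has 3 legal moves → neither.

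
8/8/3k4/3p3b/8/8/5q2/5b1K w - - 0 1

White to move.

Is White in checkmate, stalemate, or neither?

stalemate

White to move; white king on h1.
In check: no.
King squares — g1: attacked by Qf2; g2: attacked by Bf1; h2: attacked by Qf2.
Legal moves for White: none.
Not in check and no legal moves → stalemate.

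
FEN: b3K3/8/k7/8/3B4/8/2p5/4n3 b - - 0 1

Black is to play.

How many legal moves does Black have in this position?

17

Black to move; king on a6.
In check: no.
Legal moves: Bb7, Bc6+, Bd5, Be4, Bf3, Bg2, Bh1, Kb7, Kb5, Ka5, Nf3, Nd3, Ng2, c1=Q, c1=R, c1=B, c1=N.
Count: 17.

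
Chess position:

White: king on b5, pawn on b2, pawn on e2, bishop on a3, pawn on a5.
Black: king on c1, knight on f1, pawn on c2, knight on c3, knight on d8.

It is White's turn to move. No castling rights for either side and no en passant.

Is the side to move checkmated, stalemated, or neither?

neither

White to move; white king on b5.
In check: yes, from the black knight on c3.
King squares — a4: attacked by Nc3; b4: available; c4: available; a5: own pawn; c5: available; a6: available; b6: available; c6: attacked by Nd8.
Legal moves for White: Kb6, Ka6, Kc5, Kc4, Kb4, bxc3+.
White is in check but has 6 legal moves → neither.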